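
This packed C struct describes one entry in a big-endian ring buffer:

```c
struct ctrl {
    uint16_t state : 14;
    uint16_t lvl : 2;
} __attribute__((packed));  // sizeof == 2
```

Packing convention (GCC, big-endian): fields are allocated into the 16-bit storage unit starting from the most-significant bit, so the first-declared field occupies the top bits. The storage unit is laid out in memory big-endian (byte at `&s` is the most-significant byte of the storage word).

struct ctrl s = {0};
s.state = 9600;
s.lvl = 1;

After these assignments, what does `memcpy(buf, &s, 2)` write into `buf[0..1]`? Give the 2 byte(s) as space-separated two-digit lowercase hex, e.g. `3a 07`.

96 01

[2+:14] state=9600 & 0x3fff = 0x2580; word=0x9600
[0+:2] lvl=1 & 0x3 = 0x1; word=0x9601
word = 0x9601 → big-endian bytes:
  [0]=0x96  [1]=0x01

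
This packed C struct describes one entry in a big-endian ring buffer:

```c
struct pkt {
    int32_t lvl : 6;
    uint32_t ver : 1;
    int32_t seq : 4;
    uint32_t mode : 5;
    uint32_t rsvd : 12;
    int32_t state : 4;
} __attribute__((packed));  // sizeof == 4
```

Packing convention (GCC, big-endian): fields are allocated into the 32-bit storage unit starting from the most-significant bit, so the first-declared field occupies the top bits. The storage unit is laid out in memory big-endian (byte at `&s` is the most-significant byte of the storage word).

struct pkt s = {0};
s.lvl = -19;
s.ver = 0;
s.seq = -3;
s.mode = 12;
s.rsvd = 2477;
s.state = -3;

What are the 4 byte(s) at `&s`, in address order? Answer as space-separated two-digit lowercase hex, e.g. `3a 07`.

b5 ac 9a dd

lvl (6b) val=-19 bits=0x2d at bit 26: 0xb4000000
ver (1b) val=0 bits=0x0 at bit 25: 0xb4000000
seq (4b) val=-3 bits=0xd at bit 21: 0xb5a00000
mode (5b) val=12 bits=0xc at bit 16: 0xb5ac0000
rsvd (12b) val=2477 bits=0x9ad at bit 4: 0xb5ac9ad0
state (4b) val=-3 bits=0xd at bit 0: 0xb5ac9add
word = 0xb5ac9add → big-endian bytes:
  [0]=0xb5  [1]=0xac  [2]=0x9a  [3]=0xdd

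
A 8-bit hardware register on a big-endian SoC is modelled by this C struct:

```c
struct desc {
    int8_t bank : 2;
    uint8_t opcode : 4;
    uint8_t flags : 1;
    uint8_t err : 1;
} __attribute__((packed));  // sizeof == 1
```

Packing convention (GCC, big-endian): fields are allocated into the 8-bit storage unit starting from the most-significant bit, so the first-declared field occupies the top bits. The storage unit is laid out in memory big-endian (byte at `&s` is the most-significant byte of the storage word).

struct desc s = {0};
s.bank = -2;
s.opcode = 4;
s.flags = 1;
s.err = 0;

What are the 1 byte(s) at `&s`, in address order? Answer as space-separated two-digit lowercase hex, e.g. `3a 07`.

bank (2b) val=-2 bits=0x2 at bit 6: 0x80
opcode (4b) val=4 bits=0x4 at bit 2: 0x90
flags (1b) val=1 bits=0x1 at bit 1: 0x92
err (1b) val=0 bits=0x0 at bit 0: 0x92
word = 0x92 → big-endian bytes:
  [0]=0x92

92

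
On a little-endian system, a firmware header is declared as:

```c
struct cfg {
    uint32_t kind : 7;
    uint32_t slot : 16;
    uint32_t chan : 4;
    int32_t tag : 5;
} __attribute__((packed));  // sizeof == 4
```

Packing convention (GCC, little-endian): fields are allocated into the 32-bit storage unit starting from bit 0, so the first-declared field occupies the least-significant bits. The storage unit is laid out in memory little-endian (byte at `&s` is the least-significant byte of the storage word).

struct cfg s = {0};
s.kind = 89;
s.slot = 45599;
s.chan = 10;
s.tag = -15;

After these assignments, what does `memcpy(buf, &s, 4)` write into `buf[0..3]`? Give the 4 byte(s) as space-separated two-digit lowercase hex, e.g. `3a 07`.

kind:7 = 89 → 0x59 << 0 → word 0x00000059
slot:16 = 45599 → 0xb21f << 7 → word 0x00590fd9
chan:4 = 10 → 0xa << 23 → word 0x05590fd9
tag:5 = -15 → 0x11 << 27 → word 0x8d590fd9
word = 0x8d590fd9 → little-endian bytes:
  [0]=0xd9  [1]=0x0f  [2]=0x59  [3]=0x8d

d9 0f 59 8d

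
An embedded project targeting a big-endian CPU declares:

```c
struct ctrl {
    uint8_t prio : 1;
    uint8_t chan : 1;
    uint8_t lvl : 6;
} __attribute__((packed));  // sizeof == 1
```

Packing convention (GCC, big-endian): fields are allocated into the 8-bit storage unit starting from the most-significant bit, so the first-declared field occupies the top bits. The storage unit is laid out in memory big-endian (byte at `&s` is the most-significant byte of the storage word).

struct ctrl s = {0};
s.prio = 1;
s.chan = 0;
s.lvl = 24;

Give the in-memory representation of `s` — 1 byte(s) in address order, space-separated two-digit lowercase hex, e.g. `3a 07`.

[7+:1] prio=1 & 0x1 = 0x1; word=0x80
[6+:1] chan=0 & 0x1 = 0x0; word=0x80
[0+:6] lvl=24 & 0x3f = 0x18; word=0x98
word = 0x98 → big-endian bytes:
  [0]=0x98

98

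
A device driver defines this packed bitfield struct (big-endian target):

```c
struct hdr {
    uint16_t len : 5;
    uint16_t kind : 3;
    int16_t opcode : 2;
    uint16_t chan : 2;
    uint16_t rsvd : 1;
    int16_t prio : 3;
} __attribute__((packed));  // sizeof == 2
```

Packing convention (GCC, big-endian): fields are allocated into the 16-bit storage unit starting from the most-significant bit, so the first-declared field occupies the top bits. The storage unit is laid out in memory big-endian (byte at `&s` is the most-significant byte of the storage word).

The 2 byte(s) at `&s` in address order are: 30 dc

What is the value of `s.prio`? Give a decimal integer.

[0]=0x30 [1]=0xdc (big-endian) → word 0x30dc
len:5 @ bit 11 → (0x30dc>>11)&0x1f = 0x6
kind:3 @ bit 8 → (0x30dc>>8)&0x7 = 0x0
opcode:2 @ bit 6 → (0x30dc>>6)&0x3 = 0x3
chan:2 @ bit 4 → (0x30dc>>4)&0x3 = 0x1
rsvd:1 @ bit 3 → (0x30dc>>3)&0x1 = 0x1
prio:3 @ bit 0 → (0x30dc>>0)&0x7 = 0x4  ←
prio signed 3b, MSB=1: 4 - 8 = -4

-4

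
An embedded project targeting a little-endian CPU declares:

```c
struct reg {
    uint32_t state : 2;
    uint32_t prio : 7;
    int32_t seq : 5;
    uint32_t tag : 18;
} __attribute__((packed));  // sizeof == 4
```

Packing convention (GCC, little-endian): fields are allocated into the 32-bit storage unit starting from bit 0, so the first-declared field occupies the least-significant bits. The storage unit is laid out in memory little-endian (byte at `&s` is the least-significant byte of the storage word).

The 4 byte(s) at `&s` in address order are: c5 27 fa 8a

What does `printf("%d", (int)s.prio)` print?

113

[0]=0xc5 [1]=0x27 [2]=0xfa [3]=0x8a (little-endian) → word 0x8afa27c5
state [0+:2] = (word>>0) & 0x3 = 1
prio [2+:7] = (word>>2) & 0x7f = 113  ←
seq [9+:5] = (word>>9) & 0x1f = 19
tag [14+:18] = (word>>14) & 0x3ffff = 142312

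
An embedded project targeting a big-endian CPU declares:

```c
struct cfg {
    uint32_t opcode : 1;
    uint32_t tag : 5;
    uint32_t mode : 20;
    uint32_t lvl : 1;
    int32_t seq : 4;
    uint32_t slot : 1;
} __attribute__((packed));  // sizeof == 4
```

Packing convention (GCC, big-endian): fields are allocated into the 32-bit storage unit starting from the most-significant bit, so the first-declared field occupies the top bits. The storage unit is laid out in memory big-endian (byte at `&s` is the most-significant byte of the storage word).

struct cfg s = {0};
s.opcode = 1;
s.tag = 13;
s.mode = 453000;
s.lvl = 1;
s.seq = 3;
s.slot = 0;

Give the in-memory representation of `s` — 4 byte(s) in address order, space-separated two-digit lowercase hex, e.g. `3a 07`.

[31+:1] opcode=1 & 0x1 = 0x1; word=0x80000000
[26+:5] tag=13 & 0x1f = 0xd; word=0xb4000000
[6+:20] mode=453000 & 0xfffff = 0x6e988; word=0xb5ba6200
[5+:1] lvl=1 & 0x1 = 0x1; word=0xb5ba6220
[1+:4] seq=3 & 0xf = 0x3; word=0xb5ba6226
[0+:1] slot=0 & 0x1 = 0x0; word=0xb5ba6226
word = 0xb5ba6226 → big-endian bytes:
  [0]=0xb5  [1]=0xba  [2]=0x62  [3]=0x26

b5 ba 62 26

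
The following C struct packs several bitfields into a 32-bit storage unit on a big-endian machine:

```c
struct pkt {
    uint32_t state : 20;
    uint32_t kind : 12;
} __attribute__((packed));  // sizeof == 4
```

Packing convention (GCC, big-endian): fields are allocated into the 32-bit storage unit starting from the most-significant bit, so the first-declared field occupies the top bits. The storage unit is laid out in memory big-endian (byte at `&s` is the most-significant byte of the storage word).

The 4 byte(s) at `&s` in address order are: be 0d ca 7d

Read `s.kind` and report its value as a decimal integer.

[0]=0xbe [1]=0x0d [2]=0xca [3]=0x7d (big-endian) → word 0xbe0dca7d
state:20 @ bit 12 → (0xbe0dca7d>>12)&0xfffff = 0xbe0dc
kind:12 @ bit 0 → (0xbe0dca7d>>0)&0xfff = 0xa7d  ←

2685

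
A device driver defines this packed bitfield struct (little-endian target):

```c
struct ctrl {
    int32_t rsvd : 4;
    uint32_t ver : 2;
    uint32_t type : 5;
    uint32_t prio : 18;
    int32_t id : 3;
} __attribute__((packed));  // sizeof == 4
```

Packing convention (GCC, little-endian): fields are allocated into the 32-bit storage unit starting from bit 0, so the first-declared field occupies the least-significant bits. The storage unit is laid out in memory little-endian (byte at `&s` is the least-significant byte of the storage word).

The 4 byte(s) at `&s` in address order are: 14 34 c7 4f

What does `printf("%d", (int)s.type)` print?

[0]=0x14 [1]=0x34 [2]=0xc7 [3]=0x4f (little-endian) → word 0x4fc73414
rsvd:4 @ bit 0 → (0x4fc73414>>0)&0xf = 0x4
ver:2 @ bit 4 → (0x4fc73414>>4)&0x3 = 0x1
type:5 @ bit 6 → (0x4fc73414>>6)&0x1f = 0x10  ←
prio:18 @ bit 11 → (0x4fc73414>>11)&0x3ffff = 0x1f8e6
id:3 @ bit 29 → (0x4fc73414>>29)&0x7 = 0x2

16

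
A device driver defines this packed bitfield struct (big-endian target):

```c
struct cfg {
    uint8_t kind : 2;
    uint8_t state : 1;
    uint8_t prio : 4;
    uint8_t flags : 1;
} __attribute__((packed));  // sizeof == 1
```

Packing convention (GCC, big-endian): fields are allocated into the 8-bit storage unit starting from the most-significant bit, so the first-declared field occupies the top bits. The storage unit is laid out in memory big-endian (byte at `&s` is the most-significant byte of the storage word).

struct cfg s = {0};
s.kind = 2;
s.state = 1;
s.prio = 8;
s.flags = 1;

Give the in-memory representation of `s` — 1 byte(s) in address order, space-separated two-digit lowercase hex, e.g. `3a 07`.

[6+:2] kind=2 & 0x3 = 0x2; word=0x80
[5+:1] state=1 & 0x1 = 0x1; word=0xa0
[1+:4] prio=8 & 0xf = 0x8; word=0xb0
[0+:1] flags=1 & 0x1 = 0x1; word=0xb1
word = 0xb1 → big-endian bytes:
  [0]=0xb1

b1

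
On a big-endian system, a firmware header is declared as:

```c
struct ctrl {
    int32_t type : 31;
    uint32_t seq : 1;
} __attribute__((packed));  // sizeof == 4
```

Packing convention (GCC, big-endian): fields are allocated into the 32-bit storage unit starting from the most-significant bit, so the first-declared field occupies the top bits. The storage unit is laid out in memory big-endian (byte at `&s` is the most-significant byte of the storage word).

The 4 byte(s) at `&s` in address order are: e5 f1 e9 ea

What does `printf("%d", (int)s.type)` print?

-218565387

[0]=0xe5 [1]=0xf1 [2]=0xe9 [3]=0xea (big-endian) → word 0xe5f1e9ea
type [1+:31] = (word>>1) & 0x7fffffff = 1928918261  ←
seq [0+:1] = (word>>0) & 0x1 = 0
type signed 31b, MSB=1: 1928918261 - 2147483648 = -218565387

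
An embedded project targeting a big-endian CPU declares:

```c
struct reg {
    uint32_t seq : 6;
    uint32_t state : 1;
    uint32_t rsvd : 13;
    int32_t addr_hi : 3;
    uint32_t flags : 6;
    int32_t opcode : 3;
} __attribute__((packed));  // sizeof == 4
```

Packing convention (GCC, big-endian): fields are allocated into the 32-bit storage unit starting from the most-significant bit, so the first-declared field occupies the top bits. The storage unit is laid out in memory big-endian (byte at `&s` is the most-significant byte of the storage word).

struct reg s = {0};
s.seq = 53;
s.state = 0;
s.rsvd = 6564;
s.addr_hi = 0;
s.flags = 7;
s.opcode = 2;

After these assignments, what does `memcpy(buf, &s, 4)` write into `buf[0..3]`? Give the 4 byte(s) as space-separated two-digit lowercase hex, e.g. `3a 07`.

d5 9a 40 3a

[26+:6] seq=53 & 0x3f = 0x35; word=0xd4000000
[25+:1] state=0 & 0x1 = 0x0; word=0xd4000000
[12+:13] rsvd=6564 & 0x1fff = 0x19a4; word=0xd59a4000
[9+:3] addr_hi=0 & 0x7 = 0x0; word=0xd59a4000
[3+:6] flags=7 & 0x3f = 0x7; word=0xd59a4038
[0+:3] opcode=2 & 0x7 = 0x2; word=0xd59a403a
word = 0xd59a403a → big-endian bytes:
  [0]=0xd5  [1]=0x9a  [2]=0x40  [3]=0x3a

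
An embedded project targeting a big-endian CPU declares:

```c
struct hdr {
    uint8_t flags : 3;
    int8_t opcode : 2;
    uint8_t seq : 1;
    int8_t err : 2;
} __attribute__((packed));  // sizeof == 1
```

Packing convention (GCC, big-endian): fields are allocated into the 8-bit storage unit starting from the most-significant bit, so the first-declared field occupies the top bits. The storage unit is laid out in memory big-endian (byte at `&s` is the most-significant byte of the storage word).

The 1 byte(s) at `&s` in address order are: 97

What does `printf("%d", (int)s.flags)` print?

4

[0]=0x97 (big-endian) → word 0x97
flags:3 @ bit 5 → (0x97>>5)&0x7 = 0x4  ←
opcode:2 @ bit 3 → (0x97>>3)&0x3 = 0x2
seq:1 @ bit 2 → (0x97>>2)&0x1 = 0x1
err:2 @ bit 0 → (0x97>>0)&0x3 = 0x3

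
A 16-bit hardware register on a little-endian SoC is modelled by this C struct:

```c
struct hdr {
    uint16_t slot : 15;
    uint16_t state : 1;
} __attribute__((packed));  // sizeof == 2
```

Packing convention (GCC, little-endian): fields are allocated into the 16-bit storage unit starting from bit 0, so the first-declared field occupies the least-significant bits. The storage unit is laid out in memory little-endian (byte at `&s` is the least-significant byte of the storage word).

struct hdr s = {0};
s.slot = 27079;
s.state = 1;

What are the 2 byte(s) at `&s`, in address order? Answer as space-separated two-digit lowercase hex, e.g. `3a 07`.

c7 e9

slot:15 = 27079 → 0x69c7 << 0 → word 0x69c7
state:1 = 1 → 0x1 << 15 → word 0xe9c7
word = 0xe9c7 → little-endian bytes:
  [0]=0xc7  [1]=0xe9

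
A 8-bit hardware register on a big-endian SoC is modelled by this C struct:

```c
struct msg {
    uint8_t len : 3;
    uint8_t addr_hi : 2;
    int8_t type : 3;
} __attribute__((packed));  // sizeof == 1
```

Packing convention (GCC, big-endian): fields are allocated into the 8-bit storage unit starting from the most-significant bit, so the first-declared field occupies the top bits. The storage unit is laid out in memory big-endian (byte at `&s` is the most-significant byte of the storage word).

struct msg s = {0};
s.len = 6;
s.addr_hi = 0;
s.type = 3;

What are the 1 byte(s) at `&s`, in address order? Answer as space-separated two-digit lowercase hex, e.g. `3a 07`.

[5+:3] len=6 & 0x7 = 0x6; word=0xc0
[3+:2] addr_hi=0 & 0x3 = 0x0; word=0xc0
[0+:3] type=3 & 0x7 = 0x3; word=0xc3
word = 0xc3 → big-endian bytes:
  [0]=0xc3

c3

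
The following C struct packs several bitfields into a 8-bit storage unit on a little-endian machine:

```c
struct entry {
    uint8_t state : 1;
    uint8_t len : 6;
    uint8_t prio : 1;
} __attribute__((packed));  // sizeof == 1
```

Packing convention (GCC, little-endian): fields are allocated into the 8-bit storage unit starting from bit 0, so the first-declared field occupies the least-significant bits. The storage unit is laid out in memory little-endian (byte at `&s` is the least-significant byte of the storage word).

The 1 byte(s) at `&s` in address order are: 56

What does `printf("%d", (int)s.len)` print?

[0]=0x56 (little-endian) → word 0x56
state:1 @ bit 0 → (0x56>>0)&0x1 = 0x0
len:6 @ bit 1 → (0x56>>1)&0x3f = 0x2b  ←
prio:1 @ bit 7 → (0x56>>7)&0x1 = 0x0

43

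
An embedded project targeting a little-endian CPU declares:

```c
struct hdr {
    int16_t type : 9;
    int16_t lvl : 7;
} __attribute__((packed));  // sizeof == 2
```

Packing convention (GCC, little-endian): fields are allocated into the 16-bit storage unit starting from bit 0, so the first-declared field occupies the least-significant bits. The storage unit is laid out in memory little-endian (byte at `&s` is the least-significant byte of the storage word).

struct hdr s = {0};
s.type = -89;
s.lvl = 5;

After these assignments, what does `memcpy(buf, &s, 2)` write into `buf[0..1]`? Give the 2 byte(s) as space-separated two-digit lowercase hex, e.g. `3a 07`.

[0+:9] type=-89 & 0x1ff = 0x1a7; word=0x01a7
[9+:7] lvl=5 & 0x7f = 0x5; word=0x0ba7
word = 0x0ba7 → little-endian bytes:
  [0]=0xa7  [1]=0x0b

a7 0b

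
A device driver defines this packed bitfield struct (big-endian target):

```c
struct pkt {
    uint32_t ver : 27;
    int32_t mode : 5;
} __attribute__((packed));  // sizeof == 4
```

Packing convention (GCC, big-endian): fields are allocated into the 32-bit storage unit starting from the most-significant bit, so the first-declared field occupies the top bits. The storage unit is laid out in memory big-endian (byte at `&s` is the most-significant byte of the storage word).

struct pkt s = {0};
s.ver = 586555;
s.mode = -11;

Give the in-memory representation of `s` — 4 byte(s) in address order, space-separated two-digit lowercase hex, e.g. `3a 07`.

01 1e 67 75

ver (27b) val=586555 bits=0x8f33b at bit 5: 0x011e6760
mode (5b) val=-11 bits=0x15 at bit 0: 0x011e6775
word = 0x011e6775 → big-endian bytes:
  [0]=0x01  [1]=0x1e  [2]=0x67  [3]=0x75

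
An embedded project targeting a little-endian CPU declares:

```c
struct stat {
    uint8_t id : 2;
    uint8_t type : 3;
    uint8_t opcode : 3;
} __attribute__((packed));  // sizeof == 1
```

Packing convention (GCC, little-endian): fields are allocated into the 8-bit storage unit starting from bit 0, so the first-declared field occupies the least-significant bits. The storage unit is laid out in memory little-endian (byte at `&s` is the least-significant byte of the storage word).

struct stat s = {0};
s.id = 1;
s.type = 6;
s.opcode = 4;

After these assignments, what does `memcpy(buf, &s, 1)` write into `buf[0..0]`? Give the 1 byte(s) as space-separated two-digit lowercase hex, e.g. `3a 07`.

99

[0+:2] id=1 & 0x3 = 0x1; word=0x01
[2+:3] type=6 & 0x7 = 0x6; word=0x19
[5+:3] opcode=4 & 0x7 = 0x4; word=0x99
word = 0x99 → little-endian bytes:
  [0]=0x99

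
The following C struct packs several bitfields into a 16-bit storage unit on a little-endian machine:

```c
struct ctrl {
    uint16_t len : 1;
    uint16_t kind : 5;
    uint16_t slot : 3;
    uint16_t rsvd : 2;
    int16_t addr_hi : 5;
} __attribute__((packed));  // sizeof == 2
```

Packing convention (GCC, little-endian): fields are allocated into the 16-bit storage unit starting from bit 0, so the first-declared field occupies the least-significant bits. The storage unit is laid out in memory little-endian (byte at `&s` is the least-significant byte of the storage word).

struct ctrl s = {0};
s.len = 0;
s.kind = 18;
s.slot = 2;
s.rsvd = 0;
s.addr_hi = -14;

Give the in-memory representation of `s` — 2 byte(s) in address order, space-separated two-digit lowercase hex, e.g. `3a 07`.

len (1b) val=0 bits=0x0 at bit 0: 0x0000
kind (5b) val=18 bits=0x12 at bit 1: 0x0024
slot (3b) val=2 bits=0x2 at bit 6: 0x00a4
rsvd (2b) val=0 bits=0x0 at bit 9: 0x00a4
addr_hi (5b) val=-14 bits=0x12 at bit 11: 0x90a4
word = 0x90a4 → little-endian bytes:
  [0]=0xa4  [1]=0x90

a4 90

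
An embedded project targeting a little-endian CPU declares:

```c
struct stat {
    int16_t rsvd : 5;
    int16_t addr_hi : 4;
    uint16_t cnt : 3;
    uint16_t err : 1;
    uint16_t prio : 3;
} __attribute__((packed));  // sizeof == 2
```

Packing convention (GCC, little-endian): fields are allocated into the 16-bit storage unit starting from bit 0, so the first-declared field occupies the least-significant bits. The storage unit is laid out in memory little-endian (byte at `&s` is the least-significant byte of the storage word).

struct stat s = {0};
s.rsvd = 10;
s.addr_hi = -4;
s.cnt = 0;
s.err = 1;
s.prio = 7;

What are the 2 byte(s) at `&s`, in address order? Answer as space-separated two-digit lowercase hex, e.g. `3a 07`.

8a f1

[0+:5] rsvd=10 & 0x1f = 0xa; word=0x000a
[5+:4] addr_hi=-4 & 0xf = 0xc; word=0x018a
[9+:3] cnt=0 & 0x7 = 0x0; word=0x018a
[12+:1] err=1 & 0x1 = 0x1; word=0x118a
[13+:3] prio=7 & 0x7 = 0x7; word=0xf18a
word = 0xf18a → little-endian bytes:
  [0]=0x8a  [1]=0xf1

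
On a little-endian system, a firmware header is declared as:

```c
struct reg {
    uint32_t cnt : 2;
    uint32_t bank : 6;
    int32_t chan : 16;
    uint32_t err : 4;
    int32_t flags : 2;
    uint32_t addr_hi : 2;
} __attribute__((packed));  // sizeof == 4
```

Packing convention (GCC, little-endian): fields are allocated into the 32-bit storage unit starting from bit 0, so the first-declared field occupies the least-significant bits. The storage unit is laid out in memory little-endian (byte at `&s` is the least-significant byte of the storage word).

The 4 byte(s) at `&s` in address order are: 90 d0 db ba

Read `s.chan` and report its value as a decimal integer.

-9264

[0]=0x90 [1]=0xd0 [2]=0xdb [3]=0xba (little-endian) → word 0xbadbd090
cnt [0+:2] = (word>>0) & 0x3 = 0
bank [2+:6] = (word>>2) & 0x3f = 36
chan [8+:16] = (word>>8) & 0xffff = 56272  ←
err [24+:4] = (word>>24) & 0xf = 10
flags [28+:2] = (word>>28) & 0x3 = 3
addr_hi [30+:2] = (word>>30) & 0x3 = 2
chan signed 16b, MSB=1: 56272 - 65536 = -9264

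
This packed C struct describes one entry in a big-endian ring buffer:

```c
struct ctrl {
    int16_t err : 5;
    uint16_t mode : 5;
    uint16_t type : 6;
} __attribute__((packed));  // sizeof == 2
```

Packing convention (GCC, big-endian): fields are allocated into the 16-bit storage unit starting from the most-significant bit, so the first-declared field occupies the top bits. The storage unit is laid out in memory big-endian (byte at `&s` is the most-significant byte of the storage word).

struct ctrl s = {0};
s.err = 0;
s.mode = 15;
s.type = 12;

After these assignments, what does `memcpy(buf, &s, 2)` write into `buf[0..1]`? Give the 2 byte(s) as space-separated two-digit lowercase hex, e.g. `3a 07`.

err:5 = 0 → 0x0 << 11 → word 0x0000
mode:5 = 15 → 0xf << 6 → word 0x03c0
type:6 = 12 → 0xc << 0 → word 0x03cc
word = 0x03cc → big-endian bytes:
  [0]=0x03  [1]=0xcc

03 cc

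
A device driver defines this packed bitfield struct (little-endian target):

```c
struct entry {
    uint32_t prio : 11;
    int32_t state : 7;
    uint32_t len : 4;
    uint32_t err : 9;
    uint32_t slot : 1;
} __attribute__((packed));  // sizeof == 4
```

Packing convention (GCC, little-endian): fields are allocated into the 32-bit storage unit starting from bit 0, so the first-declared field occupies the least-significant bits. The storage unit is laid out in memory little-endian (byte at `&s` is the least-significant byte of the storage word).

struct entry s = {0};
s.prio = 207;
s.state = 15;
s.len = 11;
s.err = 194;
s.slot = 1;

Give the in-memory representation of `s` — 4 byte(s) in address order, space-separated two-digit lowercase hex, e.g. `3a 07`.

cf 78 ac b0

[0+:11] prio=207 & 0x7ff = 0xcf; word=0x000000cf
[11+:7] state=15 & 0x7f = 0xf; word=0x000078cf
[18+:4] len=11 & 0xf = 0xb; word=0x002c78cf
[22+:9] err=194 & 0x1ff = 0xc2; word=0x30ac78cf
[31+:1] slot=1 & 0x1 = 0x1; word=0xb0ac78cf
word = 0xb0ac78cf → little-endian bytes:
  [0]=0xcf  [1]=0x78  [2]=0xac  [3]=0xb0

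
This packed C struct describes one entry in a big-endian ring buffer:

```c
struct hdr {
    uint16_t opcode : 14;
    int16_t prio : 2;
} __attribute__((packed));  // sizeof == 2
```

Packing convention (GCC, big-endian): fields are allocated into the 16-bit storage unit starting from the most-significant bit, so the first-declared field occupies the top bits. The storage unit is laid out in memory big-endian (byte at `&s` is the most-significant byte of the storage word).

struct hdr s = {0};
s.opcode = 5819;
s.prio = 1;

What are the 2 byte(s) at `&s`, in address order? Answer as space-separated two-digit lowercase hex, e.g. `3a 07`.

5a ed

opcode (14b) val=5819 bits=0x16bb at bit 2: 0x5aec
prio (2b) val=1 bits=0x1 at bit 0: 0x5aed
word = 0x5aed → big-endian bytes:
  [0]=0x5a  [1]=0xed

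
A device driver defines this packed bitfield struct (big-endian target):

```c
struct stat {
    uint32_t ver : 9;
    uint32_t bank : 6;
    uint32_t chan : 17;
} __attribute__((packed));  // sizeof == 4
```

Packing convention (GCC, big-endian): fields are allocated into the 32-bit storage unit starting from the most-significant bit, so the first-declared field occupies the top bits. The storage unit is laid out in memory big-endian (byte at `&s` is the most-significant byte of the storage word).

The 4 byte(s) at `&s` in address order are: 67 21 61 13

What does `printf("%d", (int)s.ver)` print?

206

[0]=0x67 [1]=0x21 [2]=0x61 [3]=0x13 (big-endian) → word 0x67216113
ver:9 @ bit 23 → (0x67216113>>23)&0x1ff = 0xce  ←
bank:6 @ bit 17 → (0x67216113>>17)&0x3f = 0x10
chan:17 @ bit 0 → (0x67216113>>0)&0x1ffff = 0x16113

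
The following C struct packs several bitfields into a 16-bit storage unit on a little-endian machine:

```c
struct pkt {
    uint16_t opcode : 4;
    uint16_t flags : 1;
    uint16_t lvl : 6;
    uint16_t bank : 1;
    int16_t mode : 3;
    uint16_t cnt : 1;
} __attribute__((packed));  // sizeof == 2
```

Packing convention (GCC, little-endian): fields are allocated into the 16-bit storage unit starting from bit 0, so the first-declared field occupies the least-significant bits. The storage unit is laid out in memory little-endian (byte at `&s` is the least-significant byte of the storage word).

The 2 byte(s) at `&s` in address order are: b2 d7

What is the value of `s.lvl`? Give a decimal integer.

61

[0]=0xb2 [1]=0xd7 (little-endian) → word 0xd7b2
opcode [0+:4] = (word>>0) & 0xf = 2
flags [4+:1] = (word>>4) & 0x1 = 1
lvl [5+:6] = (word>>5) & 0x3f = 61  ←
bank [11+:1] = (word>>11) & 0x1 = 0
mode [12+:3] = (word>>12) & 0x7 = 5
cnt [15+:1] = (word>>15) & 0x1 = 1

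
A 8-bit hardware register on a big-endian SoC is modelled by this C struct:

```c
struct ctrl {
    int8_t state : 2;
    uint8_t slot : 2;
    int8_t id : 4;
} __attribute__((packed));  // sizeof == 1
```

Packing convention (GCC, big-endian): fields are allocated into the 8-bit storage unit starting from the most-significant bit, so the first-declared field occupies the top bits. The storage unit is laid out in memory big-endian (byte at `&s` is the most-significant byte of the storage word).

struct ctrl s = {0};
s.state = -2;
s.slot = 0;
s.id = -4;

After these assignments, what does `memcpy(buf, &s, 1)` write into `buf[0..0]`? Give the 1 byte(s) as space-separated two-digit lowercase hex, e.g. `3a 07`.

[6+:2] state=-2 & 0x3 = 0x2; word=0x80
[4+:2] slot=0 & 0x3 = 0x0; word=0x80
[0+:4] id=-4 & 0xf = 0xc; word=0x8c
word = 0x8c → big-endian bytes:
  [0]=0x8c

8c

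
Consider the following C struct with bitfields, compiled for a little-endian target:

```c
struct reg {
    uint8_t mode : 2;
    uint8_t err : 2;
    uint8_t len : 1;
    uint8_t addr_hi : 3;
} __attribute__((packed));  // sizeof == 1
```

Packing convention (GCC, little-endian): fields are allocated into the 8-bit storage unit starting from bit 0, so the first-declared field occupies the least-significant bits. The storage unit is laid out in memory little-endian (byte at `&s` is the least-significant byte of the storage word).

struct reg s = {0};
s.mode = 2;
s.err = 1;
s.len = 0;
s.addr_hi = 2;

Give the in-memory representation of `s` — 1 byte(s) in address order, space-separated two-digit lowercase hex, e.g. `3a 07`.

46

[0+:2] mode=2 & 0x3 = 0x2; word=0x02
[2+:2] err=1 & 0x3 = 0x1; word=0x06
[4+:1] len=0 & 0x1 = 0x0; word=0x06
[5+:3] addr_hi=2 & 0x7 = 0x2; word=0x46
word = 0x46 → little-endian bytes:
  [0]=0x46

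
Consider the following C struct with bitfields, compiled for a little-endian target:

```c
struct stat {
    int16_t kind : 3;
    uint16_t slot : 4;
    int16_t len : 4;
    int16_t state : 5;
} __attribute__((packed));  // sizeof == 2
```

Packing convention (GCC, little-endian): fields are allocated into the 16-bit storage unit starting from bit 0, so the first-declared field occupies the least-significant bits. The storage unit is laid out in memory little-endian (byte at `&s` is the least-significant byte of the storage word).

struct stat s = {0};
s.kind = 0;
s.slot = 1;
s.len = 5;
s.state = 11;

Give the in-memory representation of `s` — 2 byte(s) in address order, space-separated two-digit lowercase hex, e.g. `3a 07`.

[0+:3] kind=0 & 0x7 = 0x0; word=0x0000
[3+:4] slot=1 & 0xf = 0x1; word=0x0008
[7+:4] len=5 & 0xf = 0x5; word=0x0288
[11+:5] state=11 & 0x1f = 0xb; word=0x5a88
word = 0x5a88 → little-endian bytes:
  [0]=0x88  [1]=0x5a

88 5a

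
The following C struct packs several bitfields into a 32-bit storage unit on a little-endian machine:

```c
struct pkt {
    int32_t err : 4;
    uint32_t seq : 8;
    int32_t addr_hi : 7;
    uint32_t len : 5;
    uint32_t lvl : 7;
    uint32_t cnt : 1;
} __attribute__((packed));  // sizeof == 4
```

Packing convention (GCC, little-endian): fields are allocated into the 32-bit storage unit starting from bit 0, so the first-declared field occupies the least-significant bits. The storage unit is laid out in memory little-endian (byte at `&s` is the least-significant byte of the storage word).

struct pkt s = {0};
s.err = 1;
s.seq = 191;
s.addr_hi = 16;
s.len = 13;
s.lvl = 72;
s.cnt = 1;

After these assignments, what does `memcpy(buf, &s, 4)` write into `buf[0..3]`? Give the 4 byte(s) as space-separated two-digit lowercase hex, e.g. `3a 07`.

f1 0b 69 c8

[0+:4] err=1 & 0xf = 0x1; word=0x00000001
[4+:8] seq=191 & 0xff = 0xbf; word=0x00000bf1
[12+:7] addr_hi=16 & 0x7f = 0x10; word=0x00010bf1
[19+:5] len=13 & 0x1f = 0xd; word=0x00690bf1
[24+:7] lvl=72 & 0x7f = 0x48; word=0x48690bf1
[31+:1] cnt=1 & 0x1 = 0x1; word=0xc8690bf1
word = 0xc8690bf1 → little-endian bytes:
  [0]=0xf1  [1]=0x0b  [2]=0x69  [3]=0xc8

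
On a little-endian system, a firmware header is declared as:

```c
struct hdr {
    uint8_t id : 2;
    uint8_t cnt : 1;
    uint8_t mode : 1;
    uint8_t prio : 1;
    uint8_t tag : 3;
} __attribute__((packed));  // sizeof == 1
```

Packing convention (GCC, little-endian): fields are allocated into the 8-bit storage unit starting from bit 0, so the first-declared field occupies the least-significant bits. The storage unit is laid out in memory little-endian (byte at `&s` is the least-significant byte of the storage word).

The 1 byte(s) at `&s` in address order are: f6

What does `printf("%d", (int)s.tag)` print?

7

[0]=0xf6 (little-endian) → word 0xf6
id [0+:2] = (word>>0) & 0x3 = 2
cnt [2+:1] = (word>>2) & 0x1 = 1
mode [3+:1] = (word>>3) & 0x1 = 0
prio [4+:1] = (word>>4) & 0x1 = 1
tag [5+:3] = (word>>5) & 0x7 = 7  ←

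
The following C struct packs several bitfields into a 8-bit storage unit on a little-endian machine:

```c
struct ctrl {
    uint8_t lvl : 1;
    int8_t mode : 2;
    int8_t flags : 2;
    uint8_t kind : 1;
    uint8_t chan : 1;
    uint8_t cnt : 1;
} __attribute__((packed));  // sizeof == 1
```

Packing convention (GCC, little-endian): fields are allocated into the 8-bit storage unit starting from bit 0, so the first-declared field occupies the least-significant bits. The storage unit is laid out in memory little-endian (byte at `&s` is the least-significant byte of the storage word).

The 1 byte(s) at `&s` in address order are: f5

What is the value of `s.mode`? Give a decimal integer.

-2

[0]=0xf5 (little-endian) → word 0xf5
lvl [0+:1] = (word>>0) & 0x1 = 1
mode [1+:2] = (word>>1) & 0x3 = 2  ←
flags [3+:2] = (word>>3) & 0x3 = 2
kind [5+:1] = (word>>5) & 0x1 = 1
chan [6+:1] = (word>>6) & 0x1 = 1
cnt [7+:1] = (word>>7) & 0x1 = 1
mode signed 2b, MSB=1: 2 - 4 = -2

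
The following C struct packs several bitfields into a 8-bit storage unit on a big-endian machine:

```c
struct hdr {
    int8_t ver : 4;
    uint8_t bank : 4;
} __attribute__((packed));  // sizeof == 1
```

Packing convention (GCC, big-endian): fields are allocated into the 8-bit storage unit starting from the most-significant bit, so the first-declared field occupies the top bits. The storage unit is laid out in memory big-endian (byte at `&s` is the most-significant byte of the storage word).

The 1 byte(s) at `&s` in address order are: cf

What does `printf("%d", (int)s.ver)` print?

-4

[0]=0xcf (big-endian) → word 0xcf
ver [4+:4] = (word>>4) & 0xf = 12  ←
bank [0+:4] = (word>>0) & 0xf = 15
ver signed 4b, MSB=1: 12 - 16 = -4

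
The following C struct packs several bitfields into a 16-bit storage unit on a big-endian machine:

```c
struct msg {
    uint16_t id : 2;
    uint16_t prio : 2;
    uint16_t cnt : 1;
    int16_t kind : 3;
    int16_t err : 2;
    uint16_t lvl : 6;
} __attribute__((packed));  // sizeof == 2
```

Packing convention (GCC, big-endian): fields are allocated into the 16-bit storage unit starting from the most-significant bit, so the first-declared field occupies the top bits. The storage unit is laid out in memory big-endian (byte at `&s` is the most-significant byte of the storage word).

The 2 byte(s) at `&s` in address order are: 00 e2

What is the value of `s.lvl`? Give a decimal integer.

[0]=0x00 [1]=0xe2 (big-endian) → word 0x00e2
id [14+:2] = (word>>14) & 0x3 = 0
prio [12+:2] = (word>>12) & 0x3 = 0
cnt [11+:1] = (word>>11) & 0x1 = 0
kind [8+:3] = (word>>8) & 0x7 = 0
err [6+:2] = (word>>6) & 0x3 = 3
lvl [0+:6] = (word>>0) & 0x3f = 34  ←

34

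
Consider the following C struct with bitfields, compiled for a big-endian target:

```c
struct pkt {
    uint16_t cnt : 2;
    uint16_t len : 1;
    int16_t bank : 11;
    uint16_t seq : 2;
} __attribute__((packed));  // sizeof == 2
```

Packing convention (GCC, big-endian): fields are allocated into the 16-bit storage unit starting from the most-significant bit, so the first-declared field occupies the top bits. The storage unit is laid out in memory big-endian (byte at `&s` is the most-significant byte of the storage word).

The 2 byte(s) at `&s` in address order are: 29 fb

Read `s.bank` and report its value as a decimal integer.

638

[0]=0x29 [1]=0xfb (big-endian) → word 0x29fb
cnt [14+:2] = (word>>14) & 0x3 = 0
len [13+:1] = (word>>13) & 0x1 = 1
bank [2+:11] = (word>>2) & 0x7ff = 638  ←
seq [0+:2] = (word>>0) & 0x3 = 3
bank signed 11b, MSB=0: value = 638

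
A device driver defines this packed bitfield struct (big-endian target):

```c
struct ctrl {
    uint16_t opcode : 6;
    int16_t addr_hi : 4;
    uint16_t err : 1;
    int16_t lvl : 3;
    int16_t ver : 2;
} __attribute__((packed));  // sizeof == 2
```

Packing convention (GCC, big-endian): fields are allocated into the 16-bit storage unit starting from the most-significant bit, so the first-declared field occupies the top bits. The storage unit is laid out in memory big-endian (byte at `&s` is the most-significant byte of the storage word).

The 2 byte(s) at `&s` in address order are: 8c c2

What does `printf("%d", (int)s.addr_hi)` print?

3

[0]=0x8c [1]=0xc2 (big-endian) → word 0x8cc2
opcode [10+:6] = (word>>10) & 0x3f = 35
addr_hi [6+:4] = (word>>6) & 0xf = 3  ←
err [5+:1] = (word>>5) & 0x1 = 0
lvl [2+:3] = (word>>2) & 0x7 = 0
ver [0+:2] = (word>>0) & 0x3 = 2
addr_hi signed 4b, MSB=0: value = 3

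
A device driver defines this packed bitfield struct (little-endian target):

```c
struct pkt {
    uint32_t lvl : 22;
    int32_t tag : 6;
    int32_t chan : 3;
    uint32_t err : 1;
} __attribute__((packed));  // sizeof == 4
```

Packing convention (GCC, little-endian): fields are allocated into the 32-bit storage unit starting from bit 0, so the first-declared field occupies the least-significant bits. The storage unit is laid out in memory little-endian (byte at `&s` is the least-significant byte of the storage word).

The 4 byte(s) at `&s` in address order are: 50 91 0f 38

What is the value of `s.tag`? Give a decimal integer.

[0]=0x50 [1]=0x91 [2]=0x0f [3]=0x38 (little-endian) → word 0x380f9150
lvl [0+:22] = (word>>0) & 0x3fffff = 1020240
tag [22+:6] = (word>>22) & 0x3f = 32  ←
chan [28+:3] = (word>>28) & 0x7 = 3
err [31+:1] = (word>>31) & 0x1 = 0
tag signed 6b, MSB=1: 32 - 64 = -32

-32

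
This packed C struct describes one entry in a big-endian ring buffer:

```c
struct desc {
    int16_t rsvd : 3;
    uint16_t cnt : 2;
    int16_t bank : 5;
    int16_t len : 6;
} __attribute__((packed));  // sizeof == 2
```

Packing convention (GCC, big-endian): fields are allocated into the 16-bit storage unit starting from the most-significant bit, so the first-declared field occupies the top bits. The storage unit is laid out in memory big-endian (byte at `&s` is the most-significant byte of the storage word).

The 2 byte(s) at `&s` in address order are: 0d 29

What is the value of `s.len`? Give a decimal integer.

-23

[0]=0x0d [1]=0x29 (big-endian) → word 0x0d29
rsvd:3 @ bit 13 → (0x0d29>>13)&0x7 = 0x0
cnt:2 @ bit 11 → (0x0d29>>11)&0x3 = 0x1
bank:5 @ bit 6 → (0x0d29>>6)&0x1f = 0x14
len:6 @ bit 0 → (0x0d29>>0)&0x3f = 0x29  ←
len signed 6b, MSB=1: 41 - 64 = -23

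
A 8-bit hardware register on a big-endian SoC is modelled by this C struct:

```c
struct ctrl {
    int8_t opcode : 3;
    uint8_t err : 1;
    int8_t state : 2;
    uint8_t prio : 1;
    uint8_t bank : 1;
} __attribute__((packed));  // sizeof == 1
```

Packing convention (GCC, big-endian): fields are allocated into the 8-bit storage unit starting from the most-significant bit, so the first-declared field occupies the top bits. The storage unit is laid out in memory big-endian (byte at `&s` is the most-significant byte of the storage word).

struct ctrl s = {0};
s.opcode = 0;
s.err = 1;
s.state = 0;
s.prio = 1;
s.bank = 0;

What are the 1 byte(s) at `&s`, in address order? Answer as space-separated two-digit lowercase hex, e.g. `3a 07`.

12

opcode:3 = 0 → 0x0 << 5 → word 0x00
err:1 = 1 → 0x1 << 4 → word 0x10
state:2 = 0 → 0x0 << 2 → word 0x10
prio:1 = 1 → 0x1 << 1 → word 0x12
bank:1 = 0 → 0x0 << 0 → word 0x12
word = 0x12 → big-endian bytes:
  [0]=0x12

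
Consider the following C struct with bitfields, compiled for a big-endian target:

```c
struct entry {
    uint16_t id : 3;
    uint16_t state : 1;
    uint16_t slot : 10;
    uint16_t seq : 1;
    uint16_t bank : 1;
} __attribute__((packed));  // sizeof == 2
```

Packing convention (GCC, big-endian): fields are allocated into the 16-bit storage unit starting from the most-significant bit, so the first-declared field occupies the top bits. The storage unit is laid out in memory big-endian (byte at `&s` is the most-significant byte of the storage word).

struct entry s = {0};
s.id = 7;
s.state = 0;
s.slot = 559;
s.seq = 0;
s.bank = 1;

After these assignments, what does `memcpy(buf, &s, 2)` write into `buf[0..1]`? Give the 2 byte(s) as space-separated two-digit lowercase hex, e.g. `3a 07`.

[13+:3] id=7 & 0x7 = 0x7; word=0xe000
[12+:1] state=0 & 0x1 = 0x0; word=0xe000
[2+:10] slot=559 & 0x3ff = 0x22f; word=0xe8bc
[1+:1] seq=0 & 0x1 = 0x0; word=0xe8bc
[0+:1] bank=1 & 0x1 = 0x1; word=0xe8bd
word = 0xe8bd → big-endian bytes:
  [0]=0xe8  [1]=0xbd

e8 bd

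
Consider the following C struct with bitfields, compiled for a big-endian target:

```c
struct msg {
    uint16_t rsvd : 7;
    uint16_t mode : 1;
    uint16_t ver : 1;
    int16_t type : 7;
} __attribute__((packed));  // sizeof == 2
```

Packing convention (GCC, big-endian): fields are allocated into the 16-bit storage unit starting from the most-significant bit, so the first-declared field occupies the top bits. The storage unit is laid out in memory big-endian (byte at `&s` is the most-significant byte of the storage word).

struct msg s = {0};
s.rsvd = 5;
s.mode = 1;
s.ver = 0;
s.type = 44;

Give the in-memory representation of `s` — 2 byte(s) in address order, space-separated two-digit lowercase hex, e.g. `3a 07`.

rsvd:7 = 5 → 0x5 << 9 → word 0x0a00
mode:1 = 1 → 0x1 << 8 → word 0x0b00
ver:1 = 0 → 0x0 << 7 → word 0x0b00
type:7 = 44 → 0x2c << 0 → word 0x0b2c
word = 0x0b2c → big-endian bytes:
  [0]=0x0b  [1]=0x2c

0b 2c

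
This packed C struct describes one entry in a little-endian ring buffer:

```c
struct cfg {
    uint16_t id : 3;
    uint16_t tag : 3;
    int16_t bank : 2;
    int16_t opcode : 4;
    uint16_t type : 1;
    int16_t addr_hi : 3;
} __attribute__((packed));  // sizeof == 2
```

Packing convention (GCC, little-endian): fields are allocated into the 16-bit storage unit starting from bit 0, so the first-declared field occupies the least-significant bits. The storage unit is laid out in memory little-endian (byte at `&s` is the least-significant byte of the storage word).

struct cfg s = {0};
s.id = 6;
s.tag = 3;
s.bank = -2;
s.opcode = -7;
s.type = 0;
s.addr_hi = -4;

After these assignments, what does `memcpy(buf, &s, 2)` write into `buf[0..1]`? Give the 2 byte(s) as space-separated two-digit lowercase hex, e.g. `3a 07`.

id:3 = 6 → 0x6 << 0 → word 0x0006
tag:3 = 3 → 0x3 << 3 → word 0x001e
bank:2 = -2 → 0x2 << 6 → word 0x009e
opcode:4 = -7 → 0x9 << 8 → word 0x099e
type:1 = 0 → 0x0 << 12 → word 0x099e
addr_hi:3 = -4 → 0x4 << 13 → word 0x899e
word = 0x899e → little-endian bytes:
  [0]=0x9e  [1]=0x89

9e 89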